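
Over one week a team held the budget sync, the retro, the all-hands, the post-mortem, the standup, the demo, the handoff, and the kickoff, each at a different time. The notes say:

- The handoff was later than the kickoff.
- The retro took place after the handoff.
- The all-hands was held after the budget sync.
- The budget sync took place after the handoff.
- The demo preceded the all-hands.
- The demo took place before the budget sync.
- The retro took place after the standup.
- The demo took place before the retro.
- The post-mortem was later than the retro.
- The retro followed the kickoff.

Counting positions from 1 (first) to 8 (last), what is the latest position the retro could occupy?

7

The retro must come before the post-mortem — 1 meeting forced after it.
Everything else can be placed before the retro in some valid order, so the retro can sit as late as position 8 − 1 = 7.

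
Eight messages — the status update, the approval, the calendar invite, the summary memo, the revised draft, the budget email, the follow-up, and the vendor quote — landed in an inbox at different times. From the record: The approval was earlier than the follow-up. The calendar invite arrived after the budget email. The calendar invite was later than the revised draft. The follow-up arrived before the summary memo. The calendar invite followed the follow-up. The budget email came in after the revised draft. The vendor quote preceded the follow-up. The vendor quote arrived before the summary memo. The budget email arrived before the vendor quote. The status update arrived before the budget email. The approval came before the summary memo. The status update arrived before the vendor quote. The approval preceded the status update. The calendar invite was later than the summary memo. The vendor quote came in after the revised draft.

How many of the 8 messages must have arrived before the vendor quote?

4

Directly stated before the vendor quote: the budget email, the revised draft, and the status update.
The approval reaches the vendor quote via the approval → the status update → the vendor quote.
That's the approval, the budget email, the revised draft, and the status update — 4 in all.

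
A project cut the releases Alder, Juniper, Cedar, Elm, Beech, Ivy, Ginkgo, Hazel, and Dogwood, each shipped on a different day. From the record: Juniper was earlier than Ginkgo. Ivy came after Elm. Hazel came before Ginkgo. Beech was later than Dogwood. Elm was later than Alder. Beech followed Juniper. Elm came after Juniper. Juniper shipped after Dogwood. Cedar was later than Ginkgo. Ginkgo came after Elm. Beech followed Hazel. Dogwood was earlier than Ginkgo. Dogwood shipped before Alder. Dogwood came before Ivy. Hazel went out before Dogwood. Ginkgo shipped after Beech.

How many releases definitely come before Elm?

4

Directly stated before Elm: Alder and Juniper.
Dogwood reaches Elm via Dogwood → Alder → Elm.
Hazel reaches Elm via Hazel → Dogwood → Alder → Elm.
That's Alder, Dogwood, Hazel, and Juniper — 4 in all.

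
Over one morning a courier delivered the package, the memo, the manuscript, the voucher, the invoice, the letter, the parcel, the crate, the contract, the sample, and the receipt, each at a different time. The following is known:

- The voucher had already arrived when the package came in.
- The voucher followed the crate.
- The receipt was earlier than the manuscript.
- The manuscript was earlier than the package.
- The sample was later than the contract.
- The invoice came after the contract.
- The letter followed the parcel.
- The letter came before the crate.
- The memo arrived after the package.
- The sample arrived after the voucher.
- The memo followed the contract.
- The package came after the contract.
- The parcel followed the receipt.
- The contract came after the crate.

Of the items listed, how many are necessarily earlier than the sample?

6

Directly stated before the sample: the contract and the voucher.
The crate reaches the sample via the crate → the voucher → the sample.
The letter reaches the sample via the letter → the crate → the voucher → the sample.
The parcel reaches the sample via the parcel → the letter → the crate → the voucher → the sample.
Likewise the receipt reaches the sample by chaining the stated constraints.
No chain forces the invoice (or any of the others) ahead of the sample.
That's the contract, the crate, the letter, the parcel, the receipt, and the voucher — 6 in all.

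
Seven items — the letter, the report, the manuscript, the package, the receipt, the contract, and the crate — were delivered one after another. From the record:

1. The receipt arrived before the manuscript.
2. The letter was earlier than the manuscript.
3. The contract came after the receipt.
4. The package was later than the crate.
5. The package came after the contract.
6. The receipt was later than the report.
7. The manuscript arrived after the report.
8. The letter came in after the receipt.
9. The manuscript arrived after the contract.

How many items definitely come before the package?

Directly stated before the package: the contract and the crate.
The receipt reaches the package via the receipt → the contract → the package.
The report reaches the package via the report → the receipt → the contract → the package.
That's the contract, the crate, the receipt, and the report — 4 in all.

4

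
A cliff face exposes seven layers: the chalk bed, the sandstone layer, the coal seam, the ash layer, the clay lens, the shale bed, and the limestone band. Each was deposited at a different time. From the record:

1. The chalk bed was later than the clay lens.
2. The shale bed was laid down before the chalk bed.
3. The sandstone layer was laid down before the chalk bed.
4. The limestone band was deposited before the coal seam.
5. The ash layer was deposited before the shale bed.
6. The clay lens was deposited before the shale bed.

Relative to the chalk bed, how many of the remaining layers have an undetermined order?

2

Forced before the chalk bed: the ash layer, the clay lens, the sandstone layer, and the shale bed.
That leaves the coal seam and the limestone band with no forced order relative to the chalk bed — 2.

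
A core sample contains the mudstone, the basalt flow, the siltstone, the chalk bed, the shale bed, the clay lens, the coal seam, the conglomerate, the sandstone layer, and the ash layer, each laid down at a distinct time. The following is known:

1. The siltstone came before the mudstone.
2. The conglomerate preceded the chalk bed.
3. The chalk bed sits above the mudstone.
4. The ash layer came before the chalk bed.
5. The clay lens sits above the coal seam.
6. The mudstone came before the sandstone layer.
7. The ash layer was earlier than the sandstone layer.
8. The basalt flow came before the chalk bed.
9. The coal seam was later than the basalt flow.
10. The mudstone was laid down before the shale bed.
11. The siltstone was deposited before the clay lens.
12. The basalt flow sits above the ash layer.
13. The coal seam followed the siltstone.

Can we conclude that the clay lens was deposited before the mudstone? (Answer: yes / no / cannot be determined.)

cannot be determined

No chain of stated constraints runs from the clay lens to the mudstone, and none runs from the mudstone to the clay lens either.
So the relative order of the clay lens and the mudstone is not fixed by the given facts.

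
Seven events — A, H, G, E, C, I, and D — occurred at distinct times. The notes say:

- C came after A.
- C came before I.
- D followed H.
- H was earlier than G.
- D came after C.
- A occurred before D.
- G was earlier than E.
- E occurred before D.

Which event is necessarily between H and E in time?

Tracing the constraints gives H → G → E, so G sits after H and before E.
No other event is forced both after H and before E.

G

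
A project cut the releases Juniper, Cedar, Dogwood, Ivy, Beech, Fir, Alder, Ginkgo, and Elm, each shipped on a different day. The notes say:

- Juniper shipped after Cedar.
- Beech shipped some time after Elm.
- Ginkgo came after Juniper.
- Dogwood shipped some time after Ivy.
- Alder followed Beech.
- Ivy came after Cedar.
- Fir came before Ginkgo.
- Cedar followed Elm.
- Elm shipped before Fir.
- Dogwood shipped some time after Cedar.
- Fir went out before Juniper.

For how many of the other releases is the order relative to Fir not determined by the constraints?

5

Forced before Fir: Elm; forced after Fir: Ginkgo and Juniper.
That leaves Alder, Beech, Cedar, Dogwood, and Ivy with no forced order relative to Fir — 5.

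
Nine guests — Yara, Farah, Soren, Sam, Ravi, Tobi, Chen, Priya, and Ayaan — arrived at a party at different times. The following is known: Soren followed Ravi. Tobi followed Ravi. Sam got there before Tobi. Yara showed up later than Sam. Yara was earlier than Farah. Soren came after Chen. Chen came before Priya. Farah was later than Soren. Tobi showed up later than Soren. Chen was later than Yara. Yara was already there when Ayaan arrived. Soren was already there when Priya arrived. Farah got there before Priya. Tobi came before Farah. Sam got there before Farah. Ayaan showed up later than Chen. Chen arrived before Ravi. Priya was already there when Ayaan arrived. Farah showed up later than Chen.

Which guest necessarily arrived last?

Every other guest has a chain of constraints placing them before Ayaan, so Ayaan is last.

Ayaan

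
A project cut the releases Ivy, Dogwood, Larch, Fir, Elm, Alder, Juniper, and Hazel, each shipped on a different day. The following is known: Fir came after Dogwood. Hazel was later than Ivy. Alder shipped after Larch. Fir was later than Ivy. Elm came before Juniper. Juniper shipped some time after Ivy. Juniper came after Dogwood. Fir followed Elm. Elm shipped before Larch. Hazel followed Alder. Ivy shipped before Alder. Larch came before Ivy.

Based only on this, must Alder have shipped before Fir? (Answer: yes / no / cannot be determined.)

No chain of stated constraints runs from Alder to Fir, and none runs from Fir to Alder either.
So the relative order of Alder and Fir is not fixed by the given facts.

cannot be determined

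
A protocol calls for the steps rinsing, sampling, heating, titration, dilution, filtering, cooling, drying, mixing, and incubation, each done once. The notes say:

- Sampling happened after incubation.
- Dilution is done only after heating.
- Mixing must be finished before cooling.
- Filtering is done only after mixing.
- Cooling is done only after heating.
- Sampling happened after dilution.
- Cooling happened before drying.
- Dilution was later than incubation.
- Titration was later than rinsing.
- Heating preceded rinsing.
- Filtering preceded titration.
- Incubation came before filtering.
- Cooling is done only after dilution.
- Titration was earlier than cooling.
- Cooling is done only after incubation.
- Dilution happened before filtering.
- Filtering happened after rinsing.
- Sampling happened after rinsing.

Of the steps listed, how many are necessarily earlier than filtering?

5

Directly stated before filtering: dilution, incubation, mixing, and rinsing.
Heating reaches filtering via heating → dilution → filtering.
No chain forces titration (or any of the others) ahead of filtering.
That's dilution, heating, incubation, mixing, and rinsing — 5 in all.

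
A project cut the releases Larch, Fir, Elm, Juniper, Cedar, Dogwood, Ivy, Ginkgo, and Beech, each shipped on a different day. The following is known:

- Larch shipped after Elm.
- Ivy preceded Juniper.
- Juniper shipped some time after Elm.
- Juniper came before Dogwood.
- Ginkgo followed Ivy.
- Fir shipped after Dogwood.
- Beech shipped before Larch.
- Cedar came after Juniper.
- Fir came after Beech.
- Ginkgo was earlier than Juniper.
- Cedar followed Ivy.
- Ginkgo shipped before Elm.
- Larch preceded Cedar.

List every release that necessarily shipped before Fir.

Directly stated before Fir: Beech and Dogwood.
Elm reaches Fir via Elm → Juniper → Dogwood → Fir.
Ginkgo reaches Fir via Ginkgo → Juniper → Dogwood → Fir.
Ivy reaches Fir via Ivy → Juniper → Dogwood → Fir.
Likewise Juniper reaches Fir by chaining the stated constraints.
No chain forces Larch (or any of the others) ahead of Fir.

Beech, Dogwood, Elm, Ginkgo, Ivy, Juniper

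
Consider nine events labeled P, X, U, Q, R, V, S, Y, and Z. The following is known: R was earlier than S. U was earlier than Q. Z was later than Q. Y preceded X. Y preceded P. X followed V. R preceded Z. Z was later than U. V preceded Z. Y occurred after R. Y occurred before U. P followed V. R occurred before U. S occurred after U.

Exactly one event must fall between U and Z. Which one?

Q

Tracing the constraints gives U → Q → Z, so Q sits after U and before Z.
No other event is forced both after U and before Z.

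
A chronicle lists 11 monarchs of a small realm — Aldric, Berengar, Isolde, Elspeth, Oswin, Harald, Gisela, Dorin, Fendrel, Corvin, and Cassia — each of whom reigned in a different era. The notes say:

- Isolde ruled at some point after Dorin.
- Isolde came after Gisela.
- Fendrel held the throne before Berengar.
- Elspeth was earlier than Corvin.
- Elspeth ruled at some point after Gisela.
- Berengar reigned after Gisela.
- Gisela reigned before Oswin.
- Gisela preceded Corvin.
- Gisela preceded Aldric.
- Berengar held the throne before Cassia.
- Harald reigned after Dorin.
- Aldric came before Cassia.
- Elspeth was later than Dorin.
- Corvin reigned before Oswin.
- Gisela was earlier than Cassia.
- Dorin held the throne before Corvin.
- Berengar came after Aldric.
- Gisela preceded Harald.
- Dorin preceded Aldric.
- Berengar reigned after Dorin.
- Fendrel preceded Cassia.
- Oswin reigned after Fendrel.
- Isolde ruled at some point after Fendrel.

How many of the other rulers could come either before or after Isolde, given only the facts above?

Forced before Isolde: Dorin, Fendrel, and Gisela.
That leaves Aldric, Berengar, Cassia, Corvin, Elspeth, Harald, and Oswin with no forced order relative to Isolde — 7.

7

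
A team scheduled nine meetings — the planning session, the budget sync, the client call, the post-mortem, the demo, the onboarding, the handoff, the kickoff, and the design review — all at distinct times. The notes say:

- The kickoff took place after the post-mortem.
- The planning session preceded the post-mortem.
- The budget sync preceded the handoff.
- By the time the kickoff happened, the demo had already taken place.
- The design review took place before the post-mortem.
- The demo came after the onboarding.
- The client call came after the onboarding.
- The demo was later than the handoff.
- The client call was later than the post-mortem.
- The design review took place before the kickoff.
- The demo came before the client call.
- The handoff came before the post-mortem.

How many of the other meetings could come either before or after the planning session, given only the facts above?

5

Forced after the planning session: the client call, the kickoff, and the post-mortem.
That leaves the budget sync, the demo, the design review, the handoff, and the onboarding with no forced order relative to the planning session — 5.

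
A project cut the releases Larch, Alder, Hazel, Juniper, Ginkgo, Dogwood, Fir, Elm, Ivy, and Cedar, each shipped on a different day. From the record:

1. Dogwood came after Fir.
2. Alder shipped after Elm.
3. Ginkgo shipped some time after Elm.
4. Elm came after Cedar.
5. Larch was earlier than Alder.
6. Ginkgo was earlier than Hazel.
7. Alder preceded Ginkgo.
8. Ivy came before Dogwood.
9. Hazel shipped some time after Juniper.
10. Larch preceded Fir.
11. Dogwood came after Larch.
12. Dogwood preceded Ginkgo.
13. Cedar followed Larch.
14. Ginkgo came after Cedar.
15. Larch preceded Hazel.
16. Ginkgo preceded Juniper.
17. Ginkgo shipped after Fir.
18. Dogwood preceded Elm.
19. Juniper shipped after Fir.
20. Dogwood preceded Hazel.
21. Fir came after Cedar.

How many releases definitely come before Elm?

Directly stated before Elm: Cedar and Dogwood.
Fir reaches Elm via Fir → Dogwood → Elm.
Ivy reaches Elm via Ivy → Dogwood → Elm.
Larch reaches Elm via Larch → Dogwood → Elm.
That's Cedar, Dogwood, Fir, Ivy, and Larch — 5 in all.

5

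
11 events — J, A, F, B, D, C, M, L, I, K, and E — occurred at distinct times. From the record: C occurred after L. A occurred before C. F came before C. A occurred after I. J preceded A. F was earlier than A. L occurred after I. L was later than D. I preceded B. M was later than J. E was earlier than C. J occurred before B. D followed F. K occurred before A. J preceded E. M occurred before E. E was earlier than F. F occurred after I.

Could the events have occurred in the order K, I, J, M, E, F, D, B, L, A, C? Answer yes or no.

Check each stated constraint against the proposed order — e.g. I is ahead of A; K is ahead of A. Every pair is in the required order; nothing is violated.

yes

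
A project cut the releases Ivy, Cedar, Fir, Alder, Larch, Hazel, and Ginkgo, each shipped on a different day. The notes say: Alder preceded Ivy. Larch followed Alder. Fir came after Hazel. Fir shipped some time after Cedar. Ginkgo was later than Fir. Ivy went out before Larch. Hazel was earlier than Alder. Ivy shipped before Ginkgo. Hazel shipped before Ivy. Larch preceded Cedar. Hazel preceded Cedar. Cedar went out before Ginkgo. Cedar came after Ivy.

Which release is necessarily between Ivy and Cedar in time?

Larch

Tracing the constraints gives Ivy → Larch → Cedar, so Larch sits after Ivy and before Cedar.
No other release is forced both after Ivy and before Cedar.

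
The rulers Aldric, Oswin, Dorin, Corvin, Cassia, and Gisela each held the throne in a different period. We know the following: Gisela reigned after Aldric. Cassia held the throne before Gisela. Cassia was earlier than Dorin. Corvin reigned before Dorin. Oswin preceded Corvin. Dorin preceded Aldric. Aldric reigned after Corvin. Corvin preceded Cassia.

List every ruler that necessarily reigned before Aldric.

Directly stated before Aldric: Corvin and Dorin.
Cassia reaches Aldric via Cassia → Dorin → Aldric.
Oswin reaches Aldric via Oswin → Corvin → Aldric.
No chain forces Gisela ahead of Aldric.

Cassia, Corvin, Dorin, Oswin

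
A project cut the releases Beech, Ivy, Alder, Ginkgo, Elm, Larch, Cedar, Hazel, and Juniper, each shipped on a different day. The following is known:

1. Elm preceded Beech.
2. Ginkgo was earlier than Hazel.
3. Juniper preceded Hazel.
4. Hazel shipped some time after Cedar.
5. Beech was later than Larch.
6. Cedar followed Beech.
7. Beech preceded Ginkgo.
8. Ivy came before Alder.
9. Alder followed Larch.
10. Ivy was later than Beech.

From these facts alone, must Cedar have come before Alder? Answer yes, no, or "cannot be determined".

cannot be determined

No chain of stated constraints runs from Cedar to Alder, and none runs from Alder to Cedar either.
So the relative order of Cedar and Alder is not fixed by the given facts.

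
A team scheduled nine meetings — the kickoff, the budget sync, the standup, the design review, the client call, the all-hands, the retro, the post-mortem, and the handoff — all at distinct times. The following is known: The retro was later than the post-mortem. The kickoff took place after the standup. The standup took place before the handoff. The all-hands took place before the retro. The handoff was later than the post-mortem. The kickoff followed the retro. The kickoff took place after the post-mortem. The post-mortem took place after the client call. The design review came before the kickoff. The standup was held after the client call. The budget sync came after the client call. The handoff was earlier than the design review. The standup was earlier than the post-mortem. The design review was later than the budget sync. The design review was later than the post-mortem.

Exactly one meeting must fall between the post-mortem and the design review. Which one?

the handoff

Tracing the constraints gives the post-mortem → the handoff → the design review, so the handoff sits after the post-mortem and before the design review.
No other meeting is forced both after the post-mortem and before the design review.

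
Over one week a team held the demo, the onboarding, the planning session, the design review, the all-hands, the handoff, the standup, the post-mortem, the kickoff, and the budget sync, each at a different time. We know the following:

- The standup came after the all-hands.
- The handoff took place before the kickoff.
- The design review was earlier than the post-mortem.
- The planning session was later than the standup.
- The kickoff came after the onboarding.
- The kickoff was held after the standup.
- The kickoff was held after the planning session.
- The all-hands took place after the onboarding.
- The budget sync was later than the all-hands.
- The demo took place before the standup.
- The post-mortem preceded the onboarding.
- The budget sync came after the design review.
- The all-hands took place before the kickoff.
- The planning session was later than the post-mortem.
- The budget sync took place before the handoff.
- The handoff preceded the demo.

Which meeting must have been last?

Every other meeting has a chain of constraints placing it before the kickoff, so the kickoff is last.

the kickoff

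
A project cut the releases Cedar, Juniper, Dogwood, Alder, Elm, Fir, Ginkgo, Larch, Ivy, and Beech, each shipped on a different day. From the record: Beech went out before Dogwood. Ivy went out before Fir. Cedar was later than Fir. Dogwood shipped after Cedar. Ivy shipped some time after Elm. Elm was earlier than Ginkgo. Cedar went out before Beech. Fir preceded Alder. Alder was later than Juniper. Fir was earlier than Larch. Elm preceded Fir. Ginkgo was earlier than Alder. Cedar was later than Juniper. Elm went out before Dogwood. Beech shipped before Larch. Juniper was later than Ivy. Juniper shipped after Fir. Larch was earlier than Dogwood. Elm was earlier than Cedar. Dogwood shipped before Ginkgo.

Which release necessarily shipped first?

Elm has a chain of constraints placing it before every other release, so Elm must be first.

Elm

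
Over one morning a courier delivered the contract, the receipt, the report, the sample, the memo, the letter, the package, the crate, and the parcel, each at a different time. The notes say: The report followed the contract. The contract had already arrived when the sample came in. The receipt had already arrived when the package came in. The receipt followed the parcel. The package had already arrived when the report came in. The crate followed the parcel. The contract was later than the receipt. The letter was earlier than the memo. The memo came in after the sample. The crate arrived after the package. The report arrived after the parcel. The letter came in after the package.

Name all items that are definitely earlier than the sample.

Directly stated before the sample: the contract.
The parcel reaches the sample via the parcel → the receipt → the contract → the sample.
The receipt reaches the sample via the receipt → the contract → the sample.
No chain forces the memo (or any of the others) ahead of the sample.

the contract, the parcel, the receipt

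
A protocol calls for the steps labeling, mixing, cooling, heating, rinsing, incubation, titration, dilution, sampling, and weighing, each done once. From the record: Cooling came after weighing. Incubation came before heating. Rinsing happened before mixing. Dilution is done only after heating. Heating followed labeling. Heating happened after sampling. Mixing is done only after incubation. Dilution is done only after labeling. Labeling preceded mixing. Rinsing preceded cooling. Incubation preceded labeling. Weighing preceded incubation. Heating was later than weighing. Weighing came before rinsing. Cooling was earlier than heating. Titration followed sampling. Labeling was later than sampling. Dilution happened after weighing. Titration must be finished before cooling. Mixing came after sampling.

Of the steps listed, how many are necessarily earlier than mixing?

Directly stated before mixing: incubation, labeling, rinsing, and sampling.
Weighing reaches mixing via weighing → rinsing → mixing.
No chain forces titration (or any of the others) ahead of mixing.
That's incubation, labeling, rinsing, sampling, and weighing — 5 in all.

5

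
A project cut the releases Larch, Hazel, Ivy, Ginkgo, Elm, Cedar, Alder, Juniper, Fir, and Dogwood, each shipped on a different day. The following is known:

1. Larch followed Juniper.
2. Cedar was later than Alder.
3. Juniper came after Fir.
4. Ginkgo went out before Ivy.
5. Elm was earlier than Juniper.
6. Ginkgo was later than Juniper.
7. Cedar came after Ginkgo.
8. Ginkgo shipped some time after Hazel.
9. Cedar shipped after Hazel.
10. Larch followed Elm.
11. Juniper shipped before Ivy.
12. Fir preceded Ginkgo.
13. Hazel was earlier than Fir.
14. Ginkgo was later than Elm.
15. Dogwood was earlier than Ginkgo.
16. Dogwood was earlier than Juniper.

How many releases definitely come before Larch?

5

Directly stated before Larch: Elm and Juniper.
Dogwood reaches Larch via Dogwood → Juniper → Larch.
Fir reaches Larch via Fir → Juniper → Larch.
Hazel reaches Larch via Hazel → Fir → Juniper → Larch.
No chain forces Ivy (or any of the others) ahead of Larch.
That's Dogwood, Elm, Fir, Hazel, and Juniper — 5 in all.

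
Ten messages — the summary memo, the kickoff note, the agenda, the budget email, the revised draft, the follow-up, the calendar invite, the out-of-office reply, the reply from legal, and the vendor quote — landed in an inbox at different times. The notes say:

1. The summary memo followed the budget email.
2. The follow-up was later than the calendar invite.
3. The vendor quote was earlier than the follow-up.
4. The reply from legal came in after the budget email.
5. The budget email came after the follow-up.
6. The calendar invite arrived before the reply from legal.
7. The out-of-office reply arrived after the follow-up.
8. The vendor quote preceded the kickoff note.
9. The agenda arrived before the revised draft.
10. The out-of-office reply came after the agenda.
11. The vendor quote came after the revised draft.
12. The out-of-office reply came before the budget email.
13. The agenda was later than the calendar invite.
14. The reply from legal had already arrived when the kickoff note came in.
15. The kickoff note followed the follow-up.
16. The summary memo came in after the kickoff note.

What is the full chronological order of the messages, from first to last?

the calendar invite, the agenda, the revised draft, the vendor quote, the follow-up, the out-of-office reply, the budget email, the reply from legal, the kickoff note, the summary memo

The constraints fix every adjacent pair, so only one ordering works:
the calendar invite → the agenda → the revised draft → the vendor quote → the follow-up → the out-of-office reply → the budget email → the reply from legal → the kickoff note → the summary memo.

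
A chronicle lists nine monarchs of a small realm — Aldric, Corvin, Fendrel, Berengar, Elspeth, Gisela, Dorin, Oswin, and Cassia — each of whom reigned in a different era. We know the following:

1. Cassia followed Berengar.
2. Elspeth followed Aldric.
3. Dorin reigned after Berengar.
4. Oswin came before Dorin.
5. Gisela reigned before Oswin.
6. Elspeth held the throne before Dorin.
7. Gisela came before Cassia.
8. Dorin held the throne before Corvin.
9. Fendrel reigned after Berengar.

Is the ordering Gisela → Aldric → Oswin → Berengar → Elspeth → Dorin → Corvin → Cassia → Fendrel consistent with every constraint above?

Check each stated constraint against the proposed order — e.g. Berengar is ahead of Fendrel; Gisela is ahead of Cassia. Every pair is in the required order; nothing is violated.

yes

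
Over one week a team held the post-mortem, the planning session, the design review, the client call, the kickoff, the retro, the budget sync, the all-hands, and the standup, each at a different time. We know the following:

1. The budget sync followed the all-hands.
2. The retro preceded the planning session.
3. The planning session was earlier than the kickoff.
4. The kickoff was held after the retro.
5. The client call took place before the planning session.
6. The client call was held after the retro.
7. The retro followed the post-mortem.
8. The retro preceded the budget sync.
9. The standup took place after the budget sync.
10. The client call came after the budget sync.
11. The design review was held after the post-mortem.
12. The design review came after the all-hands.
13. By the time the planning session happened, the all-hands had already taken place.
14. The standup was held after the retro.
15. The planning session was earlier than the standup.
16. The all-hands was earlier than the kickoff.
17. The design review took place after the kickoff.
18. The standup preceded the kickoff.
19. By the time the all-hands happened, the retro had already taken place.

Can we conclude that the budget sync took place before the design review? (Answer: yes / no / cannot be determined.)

Chain the constraints: the budget sync → the standup → the kickoff → the design review. Each link is directly stated, so the budget sync comes before the design review.

yes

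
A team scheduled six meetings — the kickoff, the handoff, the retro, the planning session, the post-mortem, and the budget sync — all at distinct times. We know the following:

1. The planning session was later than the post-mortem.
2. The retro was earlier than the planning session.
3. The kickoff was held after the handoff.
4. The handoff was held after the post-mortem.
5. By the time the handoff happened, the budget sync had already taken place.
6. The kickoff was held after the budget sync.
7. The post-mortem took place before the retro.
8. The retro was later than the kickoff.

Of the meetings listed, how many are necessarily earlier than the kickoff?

Directly stated before the kickoff: the budget sync and the handoff.
The post-mortem reaches the kickoff via the post-mortem → the handoff → the kickoff.
No chain forces the planning session (or any of the others) ahead of the kickoff.
That's the budget sync, the handoff, and the post-mortem — 3 in all.

3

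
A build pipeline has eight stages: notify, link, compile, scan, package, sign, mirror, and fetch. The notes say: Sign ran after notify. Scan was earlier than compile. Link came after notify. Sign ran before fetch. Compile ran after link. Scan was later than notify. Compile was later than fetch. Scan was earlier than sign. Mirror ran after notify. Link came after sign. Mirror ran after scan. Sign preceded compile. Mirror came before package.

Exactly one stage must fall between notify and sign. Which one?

Tracing the constraints gives notify → scan → sign, so scan sits after notify and before sign.
No other stage is forced both after notify and before sign.

scan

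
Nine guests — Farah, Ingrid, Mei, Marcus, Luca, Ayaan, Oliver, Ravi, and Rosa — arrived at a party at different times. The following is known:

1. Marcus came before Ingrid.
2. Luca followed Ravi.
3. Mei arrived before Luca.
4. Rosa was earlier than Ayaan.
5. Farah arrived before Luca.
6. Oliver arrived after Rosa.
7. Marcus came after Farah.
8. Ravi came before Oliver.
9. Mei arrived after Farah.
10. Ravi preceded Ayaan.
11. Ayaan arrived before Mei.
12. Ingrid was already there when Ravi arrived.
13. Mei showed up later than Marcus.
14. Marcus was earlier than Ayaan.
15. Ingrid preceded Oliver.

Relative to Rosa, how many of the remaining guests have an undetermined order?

4

Forced after Rosa: Ayaan, Luca, Mei, and Oliver.
That leaves Farah, Ingrid, Marcus, and Ravi with no forced order relative to Rosa — 4.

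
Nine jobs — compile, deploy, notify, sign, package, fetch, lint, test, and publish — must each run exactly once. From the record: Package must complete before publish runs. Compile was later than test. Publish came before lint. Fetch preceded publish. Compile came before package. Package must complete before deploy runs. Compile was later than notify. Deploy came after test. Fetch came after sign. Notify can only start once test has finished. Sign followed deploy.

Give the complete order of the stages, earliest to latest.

test, notify, compile, package, deploy, sign, fetch, publish, lint

The constraints fix every adjacent pair, so only one ordering works:
test → notify → compile → package → deploy → sign → fetch → publish → lint.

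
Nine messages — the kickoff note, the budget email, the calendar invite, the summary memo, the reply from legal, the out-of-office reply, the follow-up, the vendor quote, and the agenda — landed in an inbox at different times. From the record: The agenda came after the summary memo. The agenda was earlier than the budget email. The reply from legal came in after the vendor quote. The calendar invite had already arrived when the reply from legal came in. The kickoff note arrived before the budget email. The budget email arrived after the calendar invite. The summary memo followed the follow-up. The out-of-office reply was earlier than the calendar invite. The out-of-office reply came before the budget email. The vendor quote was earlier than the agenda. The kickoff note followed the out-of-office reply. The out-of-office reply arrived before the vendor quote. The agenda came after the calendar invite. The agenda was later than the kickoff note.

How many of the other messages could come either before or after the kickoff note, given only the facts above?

5

Forced before the kickoff note: the out-of-office reply; forced after the kickoff note: the agenda and the budget email.
That leaves the calendar invite, the follow-up, the reply from legal, the summary memo, and the vendor quote with no forced order relative to the kickoff note — 5.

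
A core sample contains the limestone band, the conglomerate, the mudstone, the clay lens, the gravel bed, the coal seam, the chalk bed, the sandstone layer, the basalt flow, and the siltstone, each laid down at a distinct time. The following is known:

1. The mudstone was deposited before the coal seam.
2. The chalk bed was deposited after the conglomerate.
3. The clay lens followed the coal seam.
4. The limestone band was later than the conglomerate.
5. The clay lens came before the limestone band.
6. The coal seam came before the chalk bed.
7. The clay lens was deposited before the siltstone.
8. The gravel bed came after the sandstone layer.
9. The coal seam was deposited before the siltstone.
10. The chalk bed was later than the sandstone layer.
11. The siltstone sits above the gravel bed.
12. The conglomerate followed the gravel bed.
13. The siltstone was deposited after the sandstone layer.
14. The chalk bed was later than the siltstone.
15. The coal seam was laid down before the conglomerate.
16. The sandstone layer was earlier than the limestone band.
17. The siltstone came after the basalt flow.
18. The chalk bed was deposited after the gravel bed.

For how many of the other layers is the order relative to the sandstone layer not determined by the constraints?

Forced after the sandstone layer: the chalk bed, the conglomerate, the gravel bed, the limestone band, and the siltstone.
That leaves the basalt flow, the clay lens, the coal seam, and the mudstone with no forced order relative to the sandstone layer — 4.

4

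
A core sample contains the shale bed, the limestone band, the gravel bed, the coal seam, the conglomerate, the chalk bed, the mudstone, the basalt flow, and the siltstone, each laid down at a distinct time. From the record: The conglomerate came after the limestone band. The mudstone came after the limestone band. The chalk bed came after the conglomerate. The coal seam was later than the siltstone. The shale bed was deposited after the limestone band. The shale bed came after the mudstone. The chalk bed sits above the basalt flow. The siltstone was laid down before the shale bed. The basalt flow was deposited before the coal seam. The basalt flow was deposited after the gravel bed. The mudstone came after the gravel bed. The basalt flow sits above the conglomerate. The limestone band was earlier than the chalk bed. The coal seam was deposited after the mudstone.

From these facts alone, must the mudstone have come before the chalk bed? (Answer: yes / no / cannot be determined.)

cannot be determined

No chain of stated constraints runs from the mudstone to the chalk bed, and none runs from the chalk bed to the mudstone either.
So the relative order of the mudstone and the chalk bed is not fixed by the given facts.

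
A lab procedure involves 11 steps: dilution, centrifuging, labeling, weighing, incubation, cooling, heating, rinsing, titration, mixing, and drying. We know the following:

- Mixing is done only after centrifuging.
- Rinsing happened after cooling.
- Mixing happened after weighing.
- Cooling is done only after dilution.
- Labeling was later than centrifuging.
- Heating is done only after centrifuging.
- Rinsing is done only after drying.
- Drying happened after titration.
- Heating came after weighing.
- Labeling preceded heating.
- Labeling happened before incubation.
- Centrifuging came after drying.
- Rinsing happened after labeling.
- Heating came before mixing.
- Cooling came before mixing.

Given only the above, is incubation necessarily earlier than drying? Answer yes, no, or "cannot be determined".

no

Tracing the constraints gives drying → centrifuging → labeling → incubation, so drying must come before incubation.
That means incubation cannot be before drying.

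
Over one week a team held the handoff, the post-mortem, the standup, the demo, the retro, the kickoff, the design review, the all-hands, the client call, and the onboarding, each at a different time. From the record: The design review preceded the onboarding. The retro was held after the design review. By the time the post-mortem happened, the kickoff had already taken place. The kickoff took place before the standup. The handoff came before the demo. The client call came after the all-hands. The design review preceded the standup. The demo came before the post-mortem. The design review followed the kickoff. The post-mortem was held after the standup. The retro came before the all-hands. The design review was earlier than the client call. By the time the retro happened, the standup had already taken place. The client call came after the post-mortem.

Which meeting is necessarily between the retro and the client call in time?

the all-hands

Tracing the constraints gives the retro → the all-hands → the client call, so the all-hands sits after the retro and before the client call.
No other meeting is forced both after the retro and before the client call.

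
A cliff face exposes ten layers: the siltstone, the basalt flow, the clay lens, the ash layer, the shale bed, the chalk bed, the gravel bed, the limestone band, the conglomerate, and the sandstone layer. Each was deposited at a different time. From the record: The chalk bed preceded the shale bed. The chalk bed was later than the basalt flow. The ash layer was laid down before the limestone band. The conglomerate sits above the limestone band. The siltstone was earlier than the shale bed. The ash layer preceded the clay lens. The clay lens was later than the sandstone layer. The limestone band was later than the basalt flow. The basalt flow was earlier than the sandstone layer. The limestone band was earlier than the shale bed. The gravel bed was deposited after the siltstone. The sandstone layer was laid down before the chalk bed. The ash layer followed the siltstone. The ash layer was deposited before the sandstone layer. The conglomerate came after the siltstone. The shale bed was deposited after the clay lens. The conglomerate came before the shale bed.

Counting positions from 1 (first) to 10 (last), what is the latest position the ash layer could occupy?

4

The ash layer must come before the chalk bed, the clay lens, the conglomerate, the limestone band, the sandstone layer, and the shale bed — 6 layers forced after it.
Everything else can be placed before the ash layer in some valid order, so the ash layer can sit as late as position 10 − 6 = 4.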